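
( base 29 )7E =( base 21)a7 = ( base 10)217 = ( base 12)161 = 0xd9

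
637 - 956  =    -  319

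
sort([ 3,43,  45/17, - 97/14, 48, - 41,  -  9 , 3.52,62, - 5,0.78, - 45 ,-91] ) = [ - 91, - 45 ,-41, - 9, - 97/14,  -  5, 0.78,  45/17, 3 , 3.52,43, 48, 62] 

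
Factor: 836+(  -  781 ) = 5^1*11^1 = 55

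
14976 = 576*26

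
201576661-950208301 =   -  748631640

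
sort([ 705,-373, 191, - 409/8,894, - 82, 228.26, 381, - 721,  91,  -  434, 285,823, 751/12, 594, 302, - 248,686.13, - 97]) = [ - 721, - 434, - 373,-248, - 97, - 82, - 409/8, 751/12, 91, 191,228.26 , 285, 302,381 , 594, 686.13,705,  823,894 ]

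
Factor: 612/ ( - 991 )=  - 2^2 * 3^2*17^1 *991^(-1)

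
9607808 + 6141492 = 15749300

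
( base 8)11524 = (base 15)16ed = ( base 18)F4G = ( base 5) 124243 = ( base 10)4948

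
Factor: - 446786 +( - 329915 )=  - 19^1 * 40879^1  =  - 776701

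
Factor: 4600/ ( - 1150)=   -4  =  -  2^2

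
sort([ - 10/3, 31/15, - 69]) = [ - 69, - 10/3,  31/15]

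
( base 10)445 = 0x1BD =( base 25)hk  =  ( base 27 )GD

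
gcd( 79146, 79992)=18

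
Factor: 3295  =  5^1*659^1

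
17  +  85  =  102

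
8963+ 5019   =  13982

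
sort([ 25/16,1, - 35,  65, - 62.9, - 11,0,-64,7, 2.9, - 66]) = [ - 66, - 64, - 62.9, - 35, - 11,0,1, 25/16, 2.9,7,65] 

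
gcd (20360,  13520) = 40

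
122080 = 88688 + 33392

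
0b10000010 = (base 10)130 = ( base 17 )7b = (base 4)2002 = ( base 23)5F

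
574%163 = 85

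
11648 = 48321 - 36673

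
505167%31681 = 29952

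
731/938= 731/938   =  0.78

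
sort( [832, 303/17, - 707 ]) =[-707,303/17, 832 ]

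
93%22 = 5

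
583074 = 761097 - 178023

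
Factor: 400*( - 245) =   -  2^4 *5^3*7^2  =  - 98000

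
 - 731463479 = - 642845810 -88617669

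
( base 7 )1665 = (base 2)1010101100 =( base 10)684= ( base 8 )1254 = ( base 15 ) 309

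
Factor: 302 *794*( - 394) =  - 94476472 = - 2^3 * 151^1*197^1*397^1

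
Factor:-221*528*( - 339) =2^4*3^2*11^1*13^1*17^1* 113^1 =39557232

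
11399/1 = 11399 = 11399.00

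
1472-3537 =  - 2065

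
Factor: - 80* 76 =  - 6080= -2^6*5^1*19^1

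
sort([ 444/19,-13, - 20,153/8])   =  [-20, - 13,153/8,444/19]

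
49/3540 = 49/3540= 0.01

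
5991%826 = 209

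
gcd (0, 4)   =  4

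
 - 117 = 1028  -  1145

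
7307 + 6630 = 13937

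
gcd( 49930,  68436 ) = 2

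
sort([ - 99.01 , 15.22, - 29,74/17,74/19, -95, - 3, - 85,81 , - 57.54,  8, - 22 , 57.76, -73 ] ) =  [ - 99.01,-95,  -  85, - 73, - 57.54, - 29, - 22,-3,  74/19,74/17,8, 15.22,57.76,81] 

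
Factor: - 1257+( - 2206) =  -  3463 = - 3463^1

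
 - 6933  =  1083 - 8016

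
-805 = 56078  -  56883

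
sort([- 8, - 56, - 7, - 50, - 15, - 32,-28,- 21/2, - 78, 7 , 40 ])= [ -78 , - 56, - 50, - 32, - 28, - 15, - 21/2, - 8, - 7,7,40]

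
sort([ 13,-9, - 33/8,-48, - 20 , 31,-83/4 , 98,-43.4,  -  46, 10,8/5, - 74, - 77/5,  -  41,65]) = [-74, - 48, - 46,-43.4,  -  41, - 83/4 ,  -  20, - 77/5 , - 9,-33/8,8/5, 10 , 13,31 , 65, 98]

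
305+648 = 953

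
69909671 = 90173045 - 20263374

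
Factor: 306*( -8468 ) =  - 2^3 * 3^2 * 17^1*29^1*73^1 = - 2591208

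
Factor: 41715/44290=81/86 = 2^( - 1)*3^4*43^ ( - 1)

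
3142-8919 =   -  5777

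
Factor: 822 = 2^1 * 3^1*137^1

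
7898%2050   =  1748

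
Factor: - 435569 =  - 435569^1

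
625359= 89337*7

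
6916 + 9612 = 16528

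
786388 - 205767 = 580621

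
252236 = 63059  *4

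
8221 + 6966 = 15187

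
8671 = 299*29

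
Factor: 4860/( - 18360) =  - 9/34 = - 2^( - 1 )*3^2*17^( - 1 ) 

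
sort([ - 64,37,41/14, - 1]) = [ - 64, - 1,41/14,37]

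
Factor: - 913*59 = -11^1*59^1*83^1=- 53867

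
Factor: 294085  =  5^1*11^1*5347^1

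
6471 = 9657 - 3186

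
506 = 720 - 214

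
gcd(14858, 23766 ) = 34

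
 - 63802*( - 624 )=39812448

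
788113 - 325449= 462664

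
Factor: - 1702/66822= - 23/903 =-  3^(-1)*7^( - 1)*23^1* 43^( - 1) 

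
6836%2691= 1454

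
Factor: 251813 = 31^1*8123^1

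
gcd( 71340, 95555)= 145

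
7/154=1/22 = 0.05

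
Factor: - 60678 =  - 2^1*3^2*3371^1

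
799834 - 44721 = 755113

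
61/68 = 61/68 = 0.90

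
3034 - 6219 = - 3185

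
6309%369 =36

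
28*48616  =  1361248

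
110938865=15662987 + 95275878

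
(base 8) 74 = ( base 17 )39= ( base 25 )2a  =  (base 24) 2C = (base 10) 60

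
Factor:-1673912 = -2^3*89^1*2351^1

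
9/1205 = 9/1205=0.01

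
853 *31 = 26443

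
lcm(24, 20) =120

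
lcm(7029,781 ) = 7029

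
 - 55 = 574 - 629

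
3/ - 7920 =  - 1 +2639/2640 = - 0.00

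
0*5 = 0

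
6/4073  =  6/4073  =  0.00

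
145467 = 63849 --81618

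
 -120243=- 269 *447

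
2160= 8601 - 6441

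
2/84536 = 1/42268 = 0.00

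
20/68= 5/17 =0.29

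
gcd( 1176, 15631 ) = 49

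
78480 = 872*90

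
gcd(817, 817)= 817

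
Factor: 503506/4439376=251753/2219688= 2^( - 3)*3^( - 2)*17^1*59^1*251^1*30829^( - 1)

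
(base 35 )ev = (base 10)521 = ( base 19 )188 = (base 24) lh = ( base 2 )1000001001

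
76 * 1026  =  77976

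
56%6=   2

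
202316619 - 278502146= - 76185527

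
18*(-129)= - 2322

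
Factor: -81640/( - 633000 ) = 3^( - 1)*5^( - 2)*13^1*157^1*211^( - 1) = 2041/15825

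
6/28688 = 3/14344 = 0.00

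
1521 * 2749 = 4181229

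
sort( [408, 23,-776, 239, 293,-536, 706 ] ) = [ - 776, - 536,23,239 , 293,408,706] 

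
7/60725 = 1/8675 = 0.00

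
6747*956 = 6450132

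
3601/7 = 3601/7 = 514.43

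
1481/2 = 1481/2 = 740.50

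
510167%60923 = 22783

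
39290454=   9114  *4311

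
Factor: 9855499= 67^1 *147097^1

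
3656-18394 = - 14738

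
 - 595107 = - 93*6399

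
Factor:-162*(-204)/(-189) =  - 2^3*3^2*7^( -1)*17^1 =- 1224/7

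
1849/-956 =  - 2 + 63/956 = - 1.93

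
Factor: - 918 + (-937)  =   - 5^1*7^1*53^1 = - 1855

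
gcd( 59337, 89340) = 3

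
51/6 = 17/2 = 8.50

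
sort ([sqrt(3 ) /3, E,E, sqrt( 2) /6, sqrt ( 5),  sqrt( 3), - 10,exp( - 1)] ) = [ - 10, sqrt(2 )/6, exp( - 1 ),sqrt( 3 ) /3, sqrt( 3 ), sqrt ( 5), E,  E] 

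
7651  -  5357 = 2294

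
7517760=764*9840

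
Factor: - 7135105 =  - 5^1*1427021^1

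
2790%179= 105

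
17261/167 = 17261/167 = 103.36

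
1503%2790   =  1503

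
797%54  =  41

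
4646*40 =185840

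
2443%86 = 35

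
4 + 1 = 5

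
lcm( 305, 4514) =22570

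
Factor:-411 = - 3^1*137^1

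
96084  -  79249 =16835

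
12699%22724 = 12699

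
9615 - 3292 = 6323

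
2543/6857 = 2543/6857= 0.37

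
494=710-216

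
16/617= 16/617 = 0.03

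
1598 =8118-6520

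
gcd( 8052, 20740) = 244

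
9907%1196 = 339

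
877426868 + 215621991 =1093048859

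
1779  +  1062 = 2841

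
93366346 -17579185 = 75787161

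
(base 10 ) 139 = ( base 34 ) 43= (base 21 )6d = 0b10001011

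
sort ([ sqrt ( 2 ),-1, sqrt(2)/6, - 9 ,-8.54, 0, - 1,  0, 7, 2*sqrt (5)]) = [ - 9,-8.54,- 1, - 1, 0, 0,sqrt( 2)/6,sqrt(2), 2*sqrt( 5),7]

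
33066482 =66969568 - 33903086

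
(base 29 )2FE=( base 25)3a6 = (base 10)2131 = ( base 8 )4123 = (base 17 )766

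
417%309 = 108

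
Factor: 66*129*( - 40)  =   - 340560= - 2^4*3^2*5^1 * 11^1*43^1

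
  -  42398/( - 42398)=1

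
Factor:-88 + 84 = - 4 = - 2^2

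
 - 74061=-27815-46246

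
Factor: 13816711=127^1*108793^1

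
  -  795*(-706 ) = 561270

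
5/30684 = 5/30684 = 0.00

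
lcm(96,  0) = 0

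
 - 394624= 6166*( - 64 )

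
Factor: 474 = 2^1*3^1*79^1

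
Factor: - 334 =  - 2^1*167^1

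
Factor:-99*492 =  - 2^2*3^3 * 11^1*41^1=- 48708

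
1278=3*426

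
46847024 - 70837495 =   -  23990471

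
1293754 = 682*1897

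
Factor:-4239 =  -3^3*157^1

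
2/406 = 1/203  =  0.00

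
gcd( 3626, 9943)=1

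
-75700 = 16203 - 91903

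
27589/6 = 27589/6 = 4598.17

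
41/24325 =41/24325=0.00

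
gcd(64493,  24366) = 1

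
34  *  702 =23868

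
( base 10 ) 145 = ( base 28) 55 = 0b10010001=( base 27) 5A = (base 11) 122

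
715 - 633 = 82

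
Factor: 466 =2^1*233^1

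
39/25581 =13/8527  =  0.00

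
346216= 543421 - 197205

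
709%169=33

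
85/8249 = 85/8249=0.01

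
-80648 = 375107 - 455755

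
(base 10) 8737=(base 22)I13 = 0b10001000100001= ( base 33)80P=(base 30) 9L7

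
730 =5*146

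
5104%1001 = 99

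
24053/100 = 24053/100 = 240.53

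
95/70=1 + 5/14= 1.36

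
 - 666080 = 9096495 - 9762575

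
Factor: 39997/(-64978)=-2^ ( - 1 )*23^1*37^1*47^1 * 53^(-1) * 613^( - 1)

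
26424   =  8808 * 3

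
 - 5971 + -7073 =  - 13044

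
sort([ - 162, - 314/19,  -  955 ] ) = [ - 955, - 162, - 314/19 ] 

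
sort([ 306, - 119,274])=[  -  119 , 274, 306] 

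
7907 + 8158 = 16065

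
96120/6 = 16020 = 16020.00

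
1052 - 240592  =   - 239540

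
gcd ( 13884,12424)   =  4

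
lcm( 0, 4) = 0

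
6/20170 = 3/10085 = 0.00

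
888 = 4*222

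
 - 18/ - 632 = 9/316 = 0.03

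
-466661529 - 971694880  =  -1438356409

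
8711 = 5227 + 3484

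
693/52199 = 99/7457 = 0.01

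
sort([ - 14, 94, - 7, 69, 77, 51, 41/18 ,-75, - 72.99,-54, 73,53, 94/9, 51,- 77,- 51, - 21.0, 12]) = [ - 77, - 75, - 72.99 , - 54 , - 51, - 21.0, - 14, - 7, 41/18, 94/9, 12,51,51, 53,69, 73,77, 94 ]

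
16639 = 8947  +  7692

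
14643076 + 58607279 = 73250355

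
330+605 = 935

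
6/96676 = 3/48338 = 0.00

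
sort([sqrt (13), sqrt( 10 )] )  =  [ sqrt( 10),sqrt(13)] 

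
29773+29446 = 59219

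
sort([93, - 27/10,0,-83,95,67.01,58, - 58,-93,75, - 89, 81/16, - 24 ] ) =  [ - 93, -89 , - 83, -58, - 24 , - 27/10,0,81/16,58,67.01, 75,93,95 ] 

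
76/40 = 19/10 = 1.90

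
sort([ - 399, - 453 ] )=[-453,-399 ] 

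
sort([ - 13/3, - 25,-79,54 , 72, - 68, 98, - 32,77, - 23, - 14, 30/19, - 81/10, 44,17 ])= [ - 79,-68,-32, - 25, -23, - 14, - 81/10, - 13/3, 30/19 , 17,44, 54, 72,77, 98 ]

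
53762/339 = 53762/339 = 158.59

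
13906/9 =13906/9 =1545.11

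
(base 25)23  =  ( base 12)45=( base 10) 53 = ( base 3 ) 1222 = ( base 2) 110101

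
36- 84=-48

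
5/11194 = 5/11194 = 0.00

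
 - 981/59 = - 17+22/59 = -16.63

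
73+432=505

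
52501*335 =17587835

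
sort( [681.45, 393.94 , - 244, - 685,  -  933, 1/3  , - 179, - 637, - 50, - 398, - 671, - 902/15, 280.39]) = [-933, - 685, - 671, - 637, - 398, - 244, - 179, - 902/15,  -  50,  1/3, 280.39,  393.94, 681.45] 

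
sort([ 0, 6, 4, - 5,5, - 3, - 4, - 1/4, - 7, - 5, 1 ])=[  -  7 ,-5, - 5, - 4, - 3, - 1/4, 0,1, 4, 5, 6 ]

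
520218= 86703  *6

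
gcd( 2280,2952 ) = 24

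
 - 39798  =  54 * ( - 737) 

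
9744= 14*696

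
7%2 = 1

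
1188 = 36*33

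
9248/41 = 9248/41= 225.56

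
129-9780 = -9651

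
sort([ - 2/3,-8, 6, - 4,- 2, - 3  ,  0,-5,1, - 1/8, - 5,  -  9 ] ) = [ - 9,-8,  -  5, - 5,  -  4,-3, - 2, - 2/3,  -  1/8, 0, 1,6] 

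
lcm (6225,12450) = 12450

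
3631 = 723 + 2908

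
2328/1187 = 1 +1141/1187 = 1.96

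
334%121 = 92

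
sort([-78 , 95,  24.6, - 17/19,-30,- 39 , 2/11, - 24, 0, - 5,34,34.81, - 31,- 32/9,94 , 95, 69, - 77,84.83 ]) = [-78,-77, - 39,-31,  -  30, - 24,-5,-32/9,  -  17/19,0,2/11,24.6, 34,34.81 , 69,84.83,94, 95, 95]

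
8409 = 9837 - 1428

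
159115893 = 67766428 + 91349465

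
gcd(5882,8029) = 1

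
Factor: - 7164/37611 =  - 4/21 = -2^2*3^( - 1)*7^(-1)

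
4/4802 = 2/2401 = 0.00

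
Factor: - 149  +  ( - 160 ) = - 309 = -3^1* 103^1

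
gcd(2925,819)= 117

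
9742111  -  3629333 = 6112778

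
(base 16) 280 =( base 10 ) 640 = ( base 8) 1200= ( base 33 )JD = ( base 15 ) 2CA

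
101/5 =20 + 1/5 = 20.20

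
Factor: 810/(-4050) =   -  1/5= -5^( - 1)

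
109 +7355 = 7464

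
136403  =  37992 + 98411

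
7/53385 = 7/53385 = 0.00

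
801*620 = 496620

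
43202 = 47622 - 4420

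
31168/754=15584/377 = 41.34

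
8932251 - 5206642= 3725609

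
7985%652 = 161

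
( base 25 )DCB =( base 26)CCC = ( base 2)10000011110100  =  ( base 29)A0Q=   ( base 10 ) 8436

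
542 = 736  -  194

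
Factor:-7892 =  - 2^2*1973^1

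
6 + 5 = 11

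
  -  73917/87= -850 + 11/29 = - 849.62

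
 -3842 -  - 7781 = 3939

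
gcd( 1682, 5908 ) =2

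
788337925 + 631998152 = 1420336077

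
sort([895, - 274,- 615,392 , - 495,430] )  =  [ - 615, - 495, - 274,392, 430, 895 ] 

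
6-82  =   - 76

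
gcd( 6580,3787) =7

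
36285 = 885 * 41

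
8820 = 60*147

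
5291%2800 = 2491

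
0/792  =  0 = 0.00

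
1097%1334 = 1097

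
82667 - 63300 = 19367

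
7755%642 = 51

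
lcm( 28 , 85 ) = 2380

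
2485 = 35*71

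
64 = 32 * 2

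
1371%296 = 187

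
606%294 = 18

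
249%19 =2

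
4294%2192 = 2102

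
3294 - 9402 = -6108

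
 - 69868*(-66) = 4611288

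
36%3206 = 36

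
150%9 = 6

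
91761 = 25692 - - 66069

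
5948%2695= 558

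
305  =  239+66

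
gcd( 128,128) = 128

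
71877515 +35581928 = 107459443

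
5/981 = 5/981=0.01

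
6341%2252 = 1837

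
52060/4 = 13015 = 13015.00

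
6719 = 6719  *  1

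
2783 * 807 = 2245881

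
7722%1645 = 1142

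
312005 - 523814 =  - 211809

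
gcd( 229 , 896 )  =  1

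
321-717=-396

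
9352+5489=14841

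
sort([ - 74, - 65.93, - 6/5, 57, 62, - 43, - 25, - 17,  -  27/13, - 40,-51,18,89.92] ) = [  -  74,-65.93, - 51,  -  43, - 40, - 25,  -  17,-27/13, - 6/5,  18, 57 , 62,89.92]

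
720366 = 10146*71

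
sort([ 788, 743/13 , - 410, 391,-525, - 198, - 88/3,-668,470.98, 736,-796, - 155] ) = [ - 796, - 668, - 525 , - 410 ,-198,-155, - 88/3,743/13, 391, 470.98, 736,  788]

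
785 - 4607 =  - 3822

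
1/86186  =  1/86186= 0.00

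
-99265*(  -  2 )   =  198530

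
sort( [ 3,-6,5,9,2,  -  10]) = [-10, - 6,2,3 , 5,9 ]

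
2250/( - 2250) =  - 1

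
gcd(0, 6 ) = 6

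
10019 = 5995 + 4024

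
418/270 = 1 + 74/135= 1.55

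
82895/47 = 82895/47 = 1763.72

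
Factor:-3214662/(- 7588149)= 1071554/2529383=2^1*11^1 *31^ (-1)*53^1*139^( - 1)*587^(  -  1 ) * 919^1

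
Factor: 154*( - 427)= - 65758  =  - 2^1*7^2*11^1* 61^1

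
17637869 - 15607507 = 2030362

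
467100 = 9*51900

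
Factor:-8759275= - 5^2 * 7^1 * 50053^1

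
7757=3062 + 4695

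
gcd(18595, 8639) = 1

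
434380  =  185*2348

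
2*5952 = 11904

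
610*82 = 50020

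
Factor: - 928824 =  - 2^3*3^1*13^2*229^1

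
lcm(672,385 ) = 36960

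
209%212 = 209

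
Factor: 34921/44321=743/943 = 23^( - 1) * 41^(  -  1)*743^1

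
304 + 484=788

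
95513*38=3629494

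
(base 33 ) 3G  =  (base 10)115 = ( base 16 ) 73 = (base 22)55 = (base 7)223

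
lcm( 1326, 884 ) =2652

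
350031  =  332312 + 17719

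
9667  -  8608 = 1059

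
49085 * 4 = 196340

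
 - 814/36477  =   - 814/36477  =  - 0.02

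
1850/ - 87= - 1850/87 = - 21.26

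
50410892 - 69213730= - 18802838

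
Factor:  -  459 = -3^3*17^1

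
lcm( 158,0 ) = 0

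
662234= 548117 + 114117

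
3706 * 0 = 0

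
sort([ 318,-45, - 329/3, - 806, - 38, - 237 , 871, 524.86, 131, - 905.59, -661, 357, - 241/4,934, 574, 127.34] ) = [ - 905.59, -806, - 661,  -  237, - 329/3 , - 241/4, - 45 , -38,127.34, 131,318,  357, 524.86,  574 , 871 , 934]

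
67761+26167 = 93928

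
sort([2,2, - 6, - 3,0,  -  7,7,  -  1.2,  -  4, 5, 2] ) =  [  -  7, - 6,  -  4, - 3 , - 1.2,0,2,2,  2,5,7]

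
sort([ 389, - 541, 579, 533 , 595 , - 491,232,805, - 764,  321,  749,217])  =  [ - 764, - 541, - 491,  217, 232, 321,  389,  533,  579, 595, 749,  805]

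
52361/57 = 918  +  35/57 = 918.61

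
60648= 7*8664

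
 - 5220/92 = -57  +  6/23 = - 56.74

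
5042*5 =25210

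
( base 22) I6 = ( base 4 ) 12102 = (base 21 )J3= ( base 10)402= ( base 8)622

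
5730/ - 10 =  -  573/1=-573.00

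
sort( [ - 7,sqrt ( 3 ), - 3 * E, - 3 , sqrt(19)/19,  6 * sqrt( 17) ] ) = [ - 3* E, - 7, - 3, sqrt (19 )/19, sqrt( 3),6 * sqrt(17)]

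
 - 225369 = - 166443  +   - 58926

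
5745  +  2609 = 8354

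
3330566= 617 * 5398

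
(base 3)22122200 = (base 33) 5q6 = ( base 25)A29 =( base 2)1100010100101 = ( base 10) 6309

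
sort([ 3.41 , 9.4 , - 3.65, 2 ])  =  [ - 3.65,2, 3.41, 9.4] 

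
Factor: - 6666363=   -  3^2 *11^1*17^2*233^1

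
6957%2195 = 372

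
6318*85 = 537030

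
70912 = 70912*1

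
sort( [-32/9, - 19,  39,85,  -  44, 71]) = [ - 44, - 19, - 32/9,39, 71, 85]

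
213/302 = 213/302 = 0.71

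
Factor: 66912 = 2^5*3^1*17^1*41^1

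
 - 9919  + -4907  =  -14826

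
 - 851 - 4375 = - 5226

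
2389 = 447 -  - 1942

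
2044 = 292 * 7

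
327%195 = 132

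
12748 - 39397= -26649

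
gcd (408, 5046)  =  6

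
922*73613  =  67871186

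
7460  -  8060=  - 600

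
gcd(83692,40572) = 196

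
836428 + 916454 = 1752882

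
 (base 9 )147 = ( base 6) 324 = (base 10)124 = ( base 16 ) 7c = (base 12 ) a4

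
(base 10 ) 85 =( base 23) 3g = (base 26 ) 37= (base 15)5a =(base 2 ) 1010101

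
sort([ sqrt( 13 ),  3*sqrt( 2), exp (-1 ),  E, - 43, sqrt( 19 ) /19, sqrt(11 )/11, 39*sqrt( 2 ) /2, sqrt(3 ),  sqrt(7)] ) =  [-43,sqrt (19) /19, sqrt( 11 ) /11, exp ( - 1),sqrt( 3),sqrt(7 ), E, sqrt(13 ), 3*sqrt ( 2),  39*sqrt(2 )/2 ]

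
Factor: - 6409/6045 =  - 3^(-1)*5^ ( - 1)*17^1*29^1 * 31^( - 1)  =  -493/465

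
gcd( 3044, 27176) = 4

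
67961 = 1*67961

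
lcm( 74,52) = 1924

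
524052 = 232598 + 291454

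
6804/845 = 6804/845 = 8.05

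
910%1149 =910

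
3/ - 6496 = -1+6493/6496 = - 0.00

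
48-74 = -26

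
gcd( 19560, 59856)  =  24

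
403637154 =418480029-14842875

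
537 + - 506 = 31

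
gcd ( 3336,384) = 24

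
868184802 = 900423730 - 32238928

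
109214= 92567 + 16647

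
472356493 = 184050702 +288305791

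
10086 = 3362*3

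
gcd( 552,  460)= 92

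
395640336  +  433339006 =828979342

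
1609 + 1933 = 3542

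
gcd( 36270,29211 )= 39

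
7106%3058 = 990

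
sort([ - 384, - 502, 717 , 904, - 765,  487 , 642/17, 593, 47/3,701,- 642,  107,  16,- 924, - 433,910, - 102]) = [ - 924,-765, - 642, - 502, - 433, - 384, - 102, 47/3, 16, 642/17,107, 487, 593,701,  717,904, 910] 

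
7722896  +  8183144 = 15906040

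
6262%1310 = 1022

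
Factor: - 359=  - 359^1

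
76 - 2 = 74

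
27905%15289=12616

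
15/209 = 15/209 =0.07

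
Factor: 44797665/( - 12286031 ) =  - 3^1 * 5^1*11^1*997^(  -  1 ) *12323^( - 1 ) * 271501^1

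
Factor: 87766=2^1*7^1 * 6269^1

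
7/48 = 7/48= 0.15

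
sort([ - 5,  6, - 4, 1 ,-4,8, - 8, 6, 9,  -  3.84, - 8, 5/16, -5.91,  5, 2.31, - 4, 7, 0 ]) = [ - 8, - 8, - 5.91 , - 5, - 4,-4, - 4,  -  3.84, 0, 5/16,  1, 2.31, 5, 6 , 6, 7, 8, 9]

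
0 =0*745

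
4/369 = 4/369 = 0.01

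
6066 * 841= 5101506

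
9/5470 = 9/5470 = 0.00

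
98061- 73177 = 24884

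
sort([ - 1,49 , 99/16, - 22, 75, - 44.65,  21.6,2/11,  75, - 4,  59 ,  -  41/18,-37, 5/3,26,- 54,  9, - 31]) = [ - 54, - 44.65, - 37, - 31, - 22, - 4, - 41/18,-1,  2/11 , 5/3,  99/16,9,21.6,26,49,59,75,75]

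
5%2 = 1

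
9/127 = 9/127 = 0.07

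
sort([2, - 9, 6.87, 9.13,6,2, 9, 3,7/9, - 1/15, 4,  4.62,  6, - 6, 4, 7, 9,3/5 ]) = [ - 9, - 6, - 1/15, 3/5, 7/9,2,2, 3, 4, 4, 4.62, 6, 6, 6.87,7,9,9,  9.13 ] 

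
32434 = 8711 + 23723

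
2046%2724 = 2046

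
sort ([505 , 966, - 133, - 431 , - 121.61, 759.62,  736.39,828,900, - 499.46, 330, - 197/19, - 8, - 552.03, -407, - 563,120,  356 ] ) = [ - 563, - 552.03, - 499.46,-431, - 407 , - 133, - 121.61,-197/19, - 8 , 120, 330,356, 505, 736.39, 759.62,828,900, 966] 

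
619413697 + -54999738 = 564413959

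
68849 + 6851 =75700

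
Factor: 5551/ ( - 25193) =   -  13^1*59^( - 1) = -13/59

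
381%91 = 17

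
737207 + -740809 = -3602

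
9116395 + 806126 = 9922521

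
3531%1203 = 1125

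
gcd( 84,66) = 6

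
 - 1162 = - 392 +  - 770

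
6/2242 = 3/1121= 0.00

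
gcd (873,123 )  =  3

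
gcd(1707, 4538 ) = 1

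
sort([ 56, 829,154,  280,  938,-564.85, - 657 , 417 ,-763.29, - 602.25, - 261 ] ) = [-763.29, - 657, - 602.25, - 564.85,-261, 56,154, 280, 417, 829, 938] 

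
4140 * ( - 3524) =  - 14589360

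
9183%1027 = 967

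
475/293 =1 + 182/293 = 1.62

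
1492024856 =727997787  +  764027069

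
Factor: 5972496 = 2^4*3^1*124427^1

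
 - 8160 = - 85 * 96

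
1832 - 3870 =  -2038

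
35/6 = 5+5/6 =5.83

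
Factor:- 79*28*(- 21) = 46452  =  2^2*3^1*7^2*79^1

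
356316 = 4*89079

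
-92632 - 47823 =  - 140455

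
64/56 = 8/7 =1.14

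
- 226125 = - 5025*45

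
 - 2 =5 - 7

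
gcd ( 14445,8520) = 15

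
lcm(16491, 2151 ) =49473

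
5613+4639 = 10252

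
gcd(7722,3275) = 1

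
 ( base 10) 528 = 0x210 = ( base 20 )168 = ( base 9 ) 646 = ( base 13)318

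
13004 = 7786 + 5218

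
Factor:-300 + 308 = 8 = 2^3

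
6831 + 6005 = 12836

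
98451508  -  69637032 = 28814476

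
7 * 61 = 427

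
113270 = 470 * 241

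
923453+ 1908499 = 2831952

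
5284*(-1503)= - 7941852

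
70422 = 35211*2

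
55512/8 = 6939 = 6939.00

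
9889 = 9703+186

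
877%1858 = 877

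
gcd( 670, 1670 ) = 10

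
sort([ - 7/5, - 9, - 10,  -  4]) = [ - 10, - 9,- 4, - 7/5] 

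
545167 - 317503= 227664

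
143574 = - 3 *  ( - 47858)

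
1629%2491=1629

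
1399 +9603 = 11002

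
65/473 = 65/473 = 0.14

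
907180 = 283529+623651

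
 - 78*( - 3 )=234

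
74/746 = 37/373 = 0.10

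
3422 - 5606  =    -  2184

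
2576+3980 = 6556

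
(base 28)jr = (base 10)559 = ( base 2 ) 1000101111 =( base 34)GF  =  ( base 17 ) 1FF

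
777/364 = 2 + 7/52=2.13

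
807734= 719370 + 88364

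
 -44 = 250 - 294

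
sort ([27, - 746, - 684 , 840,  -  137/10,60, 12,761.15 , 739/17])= [ - 746, - 684, - 137/10, 12, 27,739/17,60,761.15, 840 ] 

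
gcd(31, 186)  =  31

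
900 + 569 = 1469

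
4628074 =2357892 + 2270182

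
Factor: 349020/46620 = 277/37 = 37^ ( - 1 )*277^1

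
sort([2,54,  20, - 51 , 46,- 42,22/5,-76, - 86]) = [  -  86, - 76, - 51, - 42, 2,22/5, 20 , 46,  54]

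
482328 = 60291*8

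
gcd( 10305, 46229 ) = 1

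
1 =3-2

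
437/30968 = 437/30968=0.01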